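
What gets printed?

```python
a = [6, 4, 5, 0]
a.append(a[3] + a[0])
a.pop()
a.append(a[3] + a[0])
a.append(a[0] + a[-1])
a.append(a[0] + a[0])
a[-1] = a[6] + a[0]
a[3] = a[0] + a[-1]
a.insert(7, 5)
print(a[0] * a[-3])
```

append a[3]+a[0] = 0+6 = 6 → [6, 4, 5, 0, 6]
pop() removes 6 → [6, 4, 5, 0]
append a[3]+a[0] = 0+6 = 6 → [6, 4, 5, 0, 6]
append a[0]+a[-1] = 6+6 = 12 → [6, 4, 5, 0, 6, 12]
append a[0]+a[0] = 6+6 = 12 → [6, 4, 5, 0, 6, 12, 12]
a[-1] = a[6]+a[0] = 12+6 = 18 → [6, 4, 5, 0, 6, 12, 18]
a[3] = a[0]+a[-1] = 6+18 = 24 → [6, 4, 5, 24, 6, 12, 18]
insert 5 at 7 → [6, 4, 5, 24, 6, 12, 18, 5]
a[0]*a[-3] = 6*12 = 72

72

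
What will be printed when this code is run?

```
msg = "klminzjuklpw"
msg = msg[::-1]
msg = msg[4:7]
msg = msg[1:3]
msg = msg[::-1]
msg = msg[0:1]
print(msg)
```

z

reverse → 'wplkujznimlk'
slice [4:7] → 'ujz'
slice [1:3] → 'jz'
reverse → 'zj'
slice [0:1] → 'z'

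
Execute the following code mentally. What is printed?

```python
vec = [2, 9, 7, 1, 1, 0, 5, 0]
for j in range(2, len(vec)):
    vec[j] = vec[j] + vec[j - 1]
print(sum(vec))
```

126

j=2: vec[2] = 7+9 = 16 → [2, 9, 16, 1, 1, 0, 5, 0]
j=3: vec[3] = 1+16 = 17 → [2, 9, 16, 17, 1, 0, 5, 0]
j=4: vec[4] = 1+17 = 18 → [2, 9, 16, 17, 18, 0, 5, 0]
j=5: vec[5] = 0+18 = 18 → [2, 9, 16, 17, 18, 18, 5, 0]
j=6: vec[6] = 5+18 = 23 → [2, 9, 16, 17, 18, 18, 23, 0]
j=7: vec[7] = 0+23 = 23 → [2, 9, 16, 17, 18, 18, 23, 23]
sum = 126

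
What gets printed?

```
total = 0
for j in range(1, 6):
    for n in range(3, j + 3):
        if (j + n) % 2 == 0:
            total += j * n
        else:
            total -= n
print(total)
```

125

j=1,n=3: even sum, total = 0+3 = 3
j=2,n=3: odd sum, total = 3-3 = 0
j=2,n=4: even sum, total = 0+8 = 8
j=3,n=3: even sum, total = 8+9 = 17
j=3,n=4: odd sum, total = 17-4 = 13
j=3,n=5: even sum, total = 13+15 = 28
j=4,n=3: odd sum, total = 28-3 = 25
j=4,n=4: even sum, total = 25+16 = 41
j=4,n=5: odd sum, total = 41-5 = 36
j=4,n=6: even sum, total = 36+24 = 60
j=5,n=3: even sum, total = 60+15 = 75
j=5,n=4: odd sum, total = 75-4 = 71
j=5,n=5: even sum, total = 71+25 = 96
j=5,n=6: odd sum, total = 96-6 = 90
j=5,n=7: even sum, total = 90+35 = 125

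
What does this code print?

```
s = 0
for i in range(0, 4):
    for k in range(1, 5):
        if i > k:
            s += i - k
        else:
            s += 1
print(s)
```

i=0,k=1: not 0>1, s = 0+1 = 1
i=0,k=2: not 0>2, s = 1+1 = 2
i=0,k=3: not 0>3, s = 2+1 = 3
i=0,k=4: not 0>4, s = 3+1 = 4
i=1,k=1: not 1>1, s = 4+1 = 5
i=1,k=2: not 1>2, s = 5+1 = 6
i=1,k=3: not 1>3, s = 6+1 = 7
i=1,k=4: not 1>4, s = 7+1 = 8
i=2,k=1: 2>1, s = 8+1 = 9
i=2,k=2: not 2>2, s = 9+1 = 10
i=2,k=3: not 2>3, s = 10+1 = 11
i=2,k=4: not 2>4, s = 11+1 = 12
i=3,k=1: 3>1, s = 12+2 = 14
i=3,k=2: 3>2, s = 14+1 = 15
i=3,k=3: not 3>3, s = 15+1 = 16
i=3,k=4: not 3>4, s = 16+1 = 17

17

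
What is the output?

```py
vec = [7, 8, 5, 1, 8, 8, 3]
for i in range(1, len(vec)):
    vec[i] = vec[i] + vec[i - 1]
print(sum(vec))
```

i=1: vec[1] = 8+7 = 15 → [7, 15, 5, 1, 8, 8, 3]
i=2: vec[2] = 5+15 = 20 → [7, 15, 20, 1, 8, 8, 3]
i=3: vec[3] = 1+20 = 21 → [7, 15, 20, 21, 8, 8, 3]
i=4: vec[4] = 8+21 = 29 → [7, 15, 20, 21, 29, 8, 3]
i=5: vec[5] = 8+29 = 37 → [7, 15, 20, 21, 29, 37, 3]
i=6: vec[6] = 3+37 = 40 → [7, 15, 20, 21, 29, 37, 40]
sum = 169

169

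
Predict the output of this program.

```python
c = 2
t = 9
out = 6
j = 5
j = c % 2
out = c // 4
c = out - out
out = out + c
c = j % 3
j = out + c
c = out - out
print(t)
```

j = 2%2 = 0
out = 2//4 = 0
c = 0-0 = 0
out = 0+0 = 0
c = 0%3 = 0
j = 0+0 = 0
c = 0-0 = 0

9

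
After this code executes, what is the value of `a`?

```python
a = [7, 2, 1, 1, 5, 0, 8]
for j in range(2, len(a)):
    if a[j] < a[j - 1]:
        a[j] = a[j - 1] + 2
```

j=2: 1<2, a[2] = 2+2 = 4 → [7, 2, 4, 1, 5, 0, 8]
j=3: 1<4, a[3] = 4+2 = 6 → [7, 2, 4, 6, 5, 0, 8]
j=4: 5<6, a[4] = 6+2 = 8 → [7, 2, 4, 6, 8, 0, 8]
j=5: 0<8, a[5] = 8+2 = 10 → [7, 2, 4, 6, 8, 10, 8]
j=6: 8<10, a[6] = 10+2 = 12 → [7, 2, 4, 6, 8, 10, 12]

[7, 2, 4, 6, 8, 10, 12]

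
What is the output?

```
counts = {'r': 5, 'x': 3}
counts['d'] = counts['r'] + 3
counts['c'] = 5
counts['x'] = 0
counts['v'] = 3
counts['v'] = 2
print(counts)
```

counts['d'] = counts['r']+3 = 8 → {'r': 5, 'x': 3, 'd': 8}
counts['c'] = 5 → {'r': 5, 'x': 3, 'd': 8, 'c': 5}
counts['x'] = 0 → {'r': 5, 'x': 0, 'd': 8, 'c': 5}
counts['v'] = 3 → {'r': 5, 'x': 0, 'd': 8, 'c': 5, 'v': 3}
counts['v'] = 2 → {'r': 5, 'x': 0, 'd': 8, 'c': 5, 'v': 2}

{'r': 5, 'x': 0, 'd': 8, 'c': 5, 'v': 2}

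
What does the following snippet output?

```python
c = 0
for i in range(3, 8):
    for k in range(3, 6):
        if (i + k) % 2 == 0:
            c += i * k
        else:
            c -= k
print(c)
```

i=3,k=3: even sum, c = 0+9 = 9
i=3,k=4: odd sum, c = 9-4 = 5
i=3,k=5: even sum, c = 5+15 = 20
i=4,k=3: odd sum, c = 20-3 = 17
i=4,k=4: even sum, c = 17+16 = 33
i=4,k=5: odd sum, c = 33-5 = 28
i=5,k=3: even sum, c = 28+15 = 43
i=5,k=4: odd sum, c = 43-4 = 39
i=5,k=5: even sum, c = 39+25 = 64
i=6,k=3: odd sum, c = 64-3 = 61
i=6,k=4: even sum, c = 61+24 = 85
i=6,k=5: odd sum, c = 85-5 = 80
i=7,k=3: even sum, c = 80+21 = 101
i=7,k=4: odd sum, c = 101-4 = 97
i=7,k=5: even sum, c = 97+35 = 132

132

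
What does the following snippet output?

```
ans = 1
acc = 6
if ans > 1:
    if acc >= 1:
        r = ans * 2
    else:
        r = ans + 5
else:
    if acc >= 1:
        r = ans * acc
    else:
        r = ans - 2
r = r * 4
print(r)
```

ans=1, acc=6
ans > 1 is False; acc >= 1 is True
→ r = ans * acc = 6
r = 6*4 = 24

24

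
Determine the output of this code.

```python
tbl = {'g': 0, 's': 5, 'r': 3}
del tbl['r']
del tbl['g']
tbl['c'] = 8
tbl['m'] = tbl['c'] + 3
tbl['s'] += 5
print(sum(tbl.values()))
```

del 'r' → {'g': 0, 's': 5}
del 'g' → {'s': 5}
tbl['c'] = 8 → {'s': 5, 'c': 8}
tbl['m'] = tbl['c']+3 = 11 → {'s': 5, 'c': 8, 'm': 11}
tbl['s'] = 5+5 = 10 → {'s': 10, 'c': 8, 'm': 11}
sum of values = 29

29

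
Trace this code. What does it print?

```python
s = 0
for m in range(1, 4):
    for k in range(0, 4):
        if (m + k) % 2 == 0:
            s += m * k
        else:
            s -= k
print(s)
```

12

m=1,k=0: odd sum, s = 0-0 = 0
m=1,k=1: even sum, s = 0+1 = 1
m=1,k=2: odd sum, s = 1-2 = -1
m=1,k=3: even sum, s = (-1)+3 = 2
m=2,k=0: even sum, s = 2+0 = 2
m=2,k=1: odd sum, s = 2-1 = 1
m=2,k=2: even sum, s = 1+4 = 5
m=2,k=3: odd sum, s = 5-3 = 2
m=3,k=0: odd sum, s = 2-0 = 2
m=3,k=1: even sum, s = 2+3 = 5
m=3,k=2: odd sum, s = 5-2 = 3
m=3,k=3: even sum, s = 3+9 = 12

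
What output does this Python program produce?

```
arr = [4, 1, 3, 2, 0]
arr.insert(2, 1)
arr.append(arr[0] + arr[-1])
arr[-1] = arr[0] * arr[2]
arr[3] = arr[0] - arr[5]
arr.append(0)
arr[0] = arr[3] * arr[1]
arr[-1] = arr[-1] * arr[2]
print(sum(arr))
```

16

insert 1 at 2 → [4, 1, 1, 3, 2, 0]
append arr[0]+arr[-1] = 4+0 = 4 → [4, 1, 1, 3, 2, 0, 4]
arr[-1] = arr[0]*arr[2] = 4*1 = 4 → [4, 1, 1, 3, 2, 0, 4]
arr[3] = arr[0]-arr[5] = 4-0 = 4 → [4, 1, 1, 4, 2, 0, 4]
append 0 → [4, 1, 1, 4, 2, 0, 4, 0]
arr[0] = arr[3]*arr[1] = 4*1 = 4 → [4, 1, 1, 4, 2, 0, 4, 0]
arr[-1] = arr[-1]*arr[2] = 0*1 = 0 → [4, 1, 1, 4, 2, 0, 4, 0]
sum = 16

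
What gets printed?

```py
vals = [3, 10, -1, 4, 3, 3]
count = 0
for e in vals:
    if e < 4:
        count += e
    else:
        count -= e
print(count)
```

-6

e=3: <4, count = 0+3 = 3
e=10: not <4, count = 3-10 = -7
e=-1: <4, count = (-7)+(-1) = -8
e=4: not <4, count = (-8)-4 = -12
e=3: <4, count = (-12)+3 = -9
e=3: <4, count = (-9)+3 = -6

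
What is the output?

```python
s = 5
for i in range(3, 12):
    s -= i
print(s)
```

-58

i=3: s = 5-3 = 2
i=4: s = 2-4 = -2
i=5: s = (-2)-5 = -7
i=6: s = (-7)-6 = -13
i=7: s = (-13)-7 = -20
i=8: s = (-20)-8 = -28
i=9: s = (-28)-9 = -37
i=10: s = (-37)-10 = -47
i=11: s = (-47)-11 = -58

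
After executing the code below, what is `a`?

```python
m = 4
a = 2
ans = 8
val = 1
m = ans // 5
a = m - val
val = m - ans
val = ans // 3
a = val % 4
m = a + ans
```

m = 8//5 = 1
a = 1-1 = 0
val = 1-8 = -7
val = 8//3 = 2
a = 2%4 = 2
m = 2+8 = 10

2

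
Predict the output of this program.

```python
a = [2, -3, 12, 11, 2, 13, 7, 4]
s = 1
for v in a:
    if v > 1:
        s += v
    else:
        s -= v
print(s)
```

v=2: >1, s = 1+2 = 3
v=-3: not >1, s = 3-(-3) = 6
v=12: >1, s = 6+12 = 18
v=11: >1, s = 18+11 = 29
v=2: >1, s = 29+2 = 31
v=13: >1, s = 31+13 = 44
v=7: >1, s = 44+7 = 51
v=4: >1, s = 51+4 = 55

55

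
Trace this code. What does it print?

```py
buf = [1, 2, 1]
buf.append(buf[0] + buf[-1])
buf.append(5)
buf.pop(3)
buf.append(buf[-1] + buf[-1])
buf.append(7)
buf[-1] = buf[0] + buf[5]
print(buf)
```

[1, 2, 1, 5, 10, 8]

append buf[0]+buf[-1] = 1+1 = 2 → [1, 2, 1, 2]
append 5 → [1, 2, 1, 2, 5]
pop(3) removes 2 → [1, 2, 1, 5]
append buf[-1]+buf[-1] = 5+5 = 10 → [1, 2, 1, 5, 10]
append 7 → [1, 2, 1, 5, 10, 7]
buf[-1] = buf[0]+buf[5] = 1+7 = 8 → [1, 2, 1, 5, 10, 8]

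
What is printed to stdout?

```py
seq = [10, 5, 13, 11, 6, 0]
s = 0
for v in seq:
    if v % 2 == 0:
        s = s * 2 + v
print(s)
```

52

v=10: even, s = 0*2+10 = 10
v=5: not even
v=13: not even
v=11: not even
v=6: even, s = 10*2+6 = 26
v=0: even, s = 26*2+0 = 52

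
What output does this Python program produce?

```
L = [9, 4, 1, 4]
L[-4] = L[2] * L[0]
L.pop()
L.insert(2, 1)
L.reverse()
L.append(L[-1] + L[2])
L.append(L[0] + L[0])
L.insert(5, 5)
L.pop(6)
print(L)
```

L[-4] = L[2]*L[0] = 1*9 = 9 → [9, 4, 1, 4]
pop() removes 4 → [9, 4, 1]
insert 1 at 2 → [9, 4, 1, 1]
reverse → [1, 1, 4, 9]
append L[-1]+L[2] = 9+4 = 13 → [1, 1, 4, 9, 13]
append L[0]+L[0] = 1+1 = 2 → [1, 1, 4, 9, 13, 2]
insert 5 at 5 → [1, 1, 4, 9, 13, 5, 2]
pop(6) removes 2 → [1, 1, 4, 9, 13, 5]

[1, 1, 4, 9, 13, 5]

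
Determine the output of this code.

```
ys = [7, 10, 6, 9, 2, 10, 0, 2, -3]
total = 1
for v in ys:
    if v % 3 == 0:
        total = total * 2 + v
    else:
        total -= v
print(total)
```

-227

v=7: not %3==0, total = 1-7 = -6
v=10: not %3==0, total = (-6)-10 = -16
v=6: %3==0, total = (-16)*2+6 = -26
v=9: %3==0, total = (-26)*2+9 = -43
v=2: not %3==0, total = (-43)-2 = -45
v=10: not %3==0, total = (-45)-10 = -55
v=0: %3==0, total = (-55)*2+0 = -110
v=2: not %3==0, total = (-110)-2 = -112
v=-3: %3==0, total = (-112)*2+(-3) = -227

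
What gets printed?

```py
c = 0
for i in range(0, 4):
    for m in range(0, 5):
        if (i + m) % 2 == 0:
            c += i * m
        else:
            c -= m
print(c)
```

i=0,m=0: even sum, c = 0+0 = 0
i=0,m=1: odd sum, c = 0-1 = -1
i=0,m=2: even sum, c = (-1)+0 = -1
i=0,m=3: odd sum, c = (-1)-3 = -4
i=0,m=4: even sum, c = (-4)+0 = -4
i=1,m=0: odd sum, c = (-4)-0 = -4
i=1,m=1: even sum, c = (-4)+1 = -3
i=1,m=2: odd sum, c = (-3)-2 = -5
i=1,m=3: even sum, c = (-5)+3 = -2
i=1,m=4: odd sum, c = (-2)-4 = -6
i=2,m=0: even sum, c = (-6)+0 = -6
i=2,m=1: odd sum, c = (-6)-1 = -7
i=2,m=2: even sum, c = (-7)+4 = -3
i=2,m=3: odd sum, c = (-3)-3 = -6
i=2,m=4: even sum, c = (-6)+8 = 2
i=3,m=0: odd sum, c = 2-0 = 2
i=3,m=1: even sum, c = 2+3 = 5
i=3,m=2: odd sum, c = 5-2 = 3
i=3,m=3: even sum, c = 3+9 = 12
i=3,m=4: odd sum, c = 12-4 = 8

8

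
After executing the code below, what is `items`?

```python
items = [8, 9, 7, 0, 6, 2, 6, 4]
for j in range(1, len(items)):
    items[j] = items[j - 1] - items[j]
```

j=1: items[1] = 8-9 = -1 → [8, -1, 7, 0, 6, 2, 6, 4]
j=2: items[2] = (-1)-7 = -8 → [8, -1, -8, 0, 6, 2, 6, 4]
j=3: items[3] = (-8)-0 = -8 → [8, -1, -8, -8, 6, 2, 6, 4]
j=4: items[4] = (-8)-6 = -14 → [8, -1, -8, -8, -14, 2, 6, 4]
j=5: items[5] = (-14)-2 = -16 → [8, -1, -8, -8, -14, -16, 6, 4]
j=6: items[6] = (-16)-6 = -22 → [8, -1, -8, -8, -14, -16, -22, 4]
j=7: items[7] = (-22)-4 = -26 → [8, -1, -8, -8, -14, -16, -22, -26]

[8, -1, -8, -8, -14, -16, -22, -26]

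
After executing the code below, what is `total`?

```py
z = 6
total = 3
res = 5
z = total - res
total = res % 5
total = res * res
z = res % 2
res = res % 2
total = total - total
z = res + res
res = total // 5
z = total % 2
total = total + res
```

0

z = 3-5 = -2
total = 5%5 = 0
total = 5*5 = 25
z = 5%2 = 1
res = 5%2 = 1
total = 25-25 = 0
z = 1+1 = 2
res = 0//5 = 0
z = 0%2 = 0
total = 0+0 = 0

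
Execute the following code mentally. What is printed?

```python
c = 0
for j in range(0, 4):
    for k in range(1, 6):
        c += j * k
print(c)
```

j=0,k=1: c = 0+0 = 0
j=0,k=2: c = 0+0 = 0
j=0,k=3: c = 0+0 = 0
j=0,k=4: c = 0+0 = 0
j=0,k=5: c = 0+0 = 0
j=1,k=1: c = 0+1 = 1
j=1,k=2: c = 1+2 = 3
j=1,k=3: c = 3+3 = 6
j=1,k=4: c = 6+4 = 10
j=1,k=5: c = 10+5 = 15
j=2,k=1: c = 15+2 = 17
j=2,k=2: c = 17+4 = 21
j=2,k=3: c = 21+6 = 27
j=2,k=4: c = 27+8 = 35
j=2,k=5: c = 35+10 = 45
j=3,k=1: c = 45+3 = 48
j=3,k=2: c = 48+6 = 54
j=3,k=3: c = 54+9 = 63
j=3,k=4: c = 63+12 = 75
j=3,k=5: c = 75+15 = 90

90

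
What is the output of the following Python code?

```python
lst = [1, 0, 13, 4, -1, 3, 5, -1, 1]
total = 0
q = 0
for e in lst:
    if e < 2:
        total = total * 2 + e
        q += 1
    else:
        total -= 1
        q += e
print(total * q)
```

e=1: <2, total = 0*2+1 = 1; q=1
e=0: <2, total = 1*2+0 = 2; q=2
e=13: not <2, total = 2-1 = 1; q=15
e=4: not <2, total = 1-1 = 0; q=19
e=-1: <2, total = 0*2+(-1) = -1; q=20
e=3: not <2, total = (-1)-1 = -2; q=23
e=5: not <2, total = (-2)-1 = -3; q=28
e=-1: <2, total = (-3)*2+(-1) = -7; q=29
e=1: <2, total = (-7)*2+1 = -13; q=30
total*q = (-13)*30 = -390

-390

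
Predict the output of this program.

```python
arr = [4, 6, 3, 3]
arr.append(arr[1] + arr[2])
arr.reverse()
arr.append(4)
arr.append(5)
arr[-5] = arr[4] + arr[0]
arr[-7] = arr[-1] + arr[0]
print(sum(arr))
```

append arr[1]+arr[2] = 6+3 = 9 → [4, 6, 3, 3, 9]
reverse → [9, 3, 3, 6, 4]
append 4 → [9, 3, 3, 6, 4, 4]
append 5 → [9, 3, 3, 6, 4, 4, 5]
arr[-5] = arr[4]+arr[0] = 4+9 = 13 → [9, 3, 13, 6, 4, 4, 5]
arr[-7] = arr[-1]+arr[0] = 5+9 = 14 → [14, 3, 13, 6, 4, 4, 5]
sum = 49

49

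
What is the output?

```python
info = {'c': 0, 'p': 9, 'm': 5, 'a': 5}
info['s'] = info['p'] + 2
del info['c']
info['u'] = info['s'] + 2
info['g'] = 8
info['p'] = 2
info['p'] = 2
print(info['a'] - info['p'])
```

3

info['s'] = info['p']+2 = 11 → {'c': 0, 'p': 9, 'm': 5, 'a': 5, 's': 11}
del 'c' → {'p': 9, 'm': 5, 'a': 5, 's': 11}
info['u'] = info['s']+2 = 13 → {'p': 9, 'm': 5, 'a': 5, 's': 11, 'u': 13}
info['g'] = 8 → {'p': 9, 'm': 5, 'a': 5, 's': 11, 'u': 13, 'g': 8}
info['p'] = 2 → {'p': 2, 'm': 5, 'a': 5, 's': 11, 'u': 13, 'g': 8}
info['p'] = 2 → {'p': 2, 'm': 5, 'a': 5, 's': 11, 'u': 13, 'g': 8}
info['a']-info['p'] = 5-2 = 3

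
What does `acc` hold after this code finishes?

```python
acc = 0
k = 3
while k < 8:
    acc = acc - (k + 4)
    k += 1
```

k=3: acc = 0-7 = -7
k=4: acc = (-7)-8 = -15
k=5: acc = (-15)-9 = -24
k=6: acc = (-24)-10 = -34
k=7: acc = (-34)-11 = -45

-45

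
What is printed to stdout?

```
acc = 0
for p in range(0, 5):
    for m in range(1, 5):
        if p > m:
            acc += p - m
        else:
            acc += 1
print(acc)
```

p=0,m=1: not 0>1, acc = 0+1 = 1
p=0,m=2: not 0>2, acc = 1+1 = 2
p=0,m=3: not 0>3, acc = 2+1 = 3
p=0,m=4: not 0>4, acc = 3+1 = 4
p=1,m=1: not 1>1, acc = 4+1 = 5
p=1,m=2: not 1>2, acc = 5+1 = 6
p=1,m=3: not 1>3, acc = 6+1 = 7
p=1,m=4: not 1>4, acc = 7+1 = 8
p=2,m=1: 2>1, acc = 8+1 = 9
p=2,m=2: not 2>2, acc = 9+1 = 10
p=2,m=3: not 2>3, acc = 10+1 = 11
p=2,m=4: not 2>4, acc = 11+1 = 12
p=3,m=1: 3>1, acc = 12+2 = 14
p=3,m=2: 3>2, acc = 14+1 = 15
p=3,m=3: not 3>3, acc = 15+1 = 16
p=3,m=4: not 3>4, acc = 16+1 = 17
p=4,m=1: 4>1, acc = 17+3 = 20
p=4,m=2: 4>2, acc = 20+2 = 22
p=4,m=3: 4>3, acc = 22+1 = 23
p=4,m=4: not 4>4, acc = 23+1 = 24

24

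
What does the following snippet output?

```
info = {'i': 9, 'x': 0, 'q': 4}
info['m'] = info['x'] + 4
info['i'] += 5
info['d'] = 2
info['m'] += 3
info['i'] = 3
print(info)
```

{'i': 3, 'x': 0, 'q': 4, 'm': 7, 'd': 2}

info['m'] = info['x']+4 = 4 → {'i': 9, 'x': 0, 'q': 4, 'm': 4}
info['i'] = 9+5 = 14 → {'i': 14, 'x': 0, 'q': 4, 'm': 4}
info['d'] = 2 → {'i': 14, 'x': 0, 'q': 4, 'm': 4, 'd': 2}
info['m'] = 4+3 = 7 → {'i': 14, 'x': 0, 'q': 4, 'm': 7, 'd': 2}
info['i'] = 3 → {'i': 3, 'x': 0, 'q': 4, 'm': 7, 'd': 2}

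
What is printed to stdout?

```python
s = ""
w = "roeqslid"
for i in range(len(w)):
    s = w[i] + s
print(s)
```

i=0: prepend 'r' → 'r'
i=1: prepend 'o' → 'or'
i=2: prepend 'e' → 'eor'
i=3: prepend 'q' → 'qeor'
i=4: prepend 's' → 'sqeor'
i=5: prepend 'l' → 'lsqeor'
i=6: prepend 'i' → 'ilsqeor'
i=7: prepend 'd' → 'dilsqeor'

dilsqeor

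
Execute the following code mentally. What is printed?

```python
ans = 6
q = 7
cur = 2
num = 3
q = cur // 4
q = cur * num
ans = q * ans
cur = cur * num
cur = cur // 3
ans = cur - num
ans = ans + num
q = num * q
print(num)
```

3

q = 2//4 = 0
q = 2*3 = 6
ans = 6*6 = 36
cur = 2*3 = 6
cur = 6//3 = 2
ans = 2-3 = -1
ans = (-1)+3 = 2
q = 3*6 = 18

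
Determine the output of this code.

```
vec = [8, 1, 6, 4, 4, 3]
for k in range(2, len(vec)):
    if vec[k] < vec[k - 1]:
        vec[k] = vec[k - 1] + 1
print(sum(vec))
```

39

k=2: 6>=1, unchanged → [8, 1, 6, 4, 4, 3]
k=3: 4<6, vec[3] = 6+1 = 7 → [8, 1, 6, 7, 4, 3]
k=4: 4<7, vec[4] = 7+1 = 8 → [8, 1, 6, 7, 8, 3]
k=5: 3<8, vec[5] = 8+1 = 9 → [8, 1, 6, 7, 8, 9]
sum = 39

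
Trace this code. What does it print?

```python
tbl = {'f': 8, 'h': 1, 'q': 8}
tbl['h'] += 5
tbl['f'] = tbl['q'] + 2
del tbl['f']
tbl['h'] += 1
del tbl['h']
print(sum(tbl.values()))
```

tbl['h'] = 1+5 = 6 → {'f': 8, 'h': 6, 'q': 8}
tbl['f'] = tbl['q']+2 = 10 → {'f': 10, 'h': 6, 'q': 8}
del 'f' → {'h': 6, 'q': 8}
tbl['h'] = 6+1 = 7 → {'h': 7, 'q': 8}
del 'h' → {'q': 8}
sum of values = 8

8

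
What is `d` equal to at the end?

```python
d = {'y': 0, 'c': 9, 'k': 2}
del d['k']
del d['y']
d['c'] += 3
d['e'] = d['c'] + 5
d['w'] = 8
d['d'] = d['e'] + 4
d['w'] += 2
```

{'c': 12, 'e': 17, 'w': 10, 'd': 21}

del 'k' → {'y': 0, 'c': 9}
del 'y' → {'c': 9}
d['c'] = 9+3 = 12 → {'c': 12}
d['e'] = d['c']+5 = 17 → {'c': 12, 'e': 17}
d['w'] = 8 → {'c': 12, 'e': 17, 'w': 8}
d['d'] = d['e']+4 = 21 → {'c': 12, 'e': 17, 'w': 8, 'd': 21}
d['w'] = 8+2 = 10 → {'c': 12, 'e': 17, 'w': 10, 'd': 21}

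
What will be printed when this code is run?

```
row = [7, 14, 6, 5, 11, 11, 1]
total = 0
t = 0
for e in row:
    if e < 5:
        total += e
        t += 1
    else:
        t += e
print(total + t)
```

e=7: not <5; t=7
e=14: not <5; t=21
e=6: not <5; t=27
e=5: not <5; t=32
e=11: not <5; t=43
e=11: not <5; t=54
e=1: <5, total = 0+1 = 1; t=55
total+t = 1+55 = 56

56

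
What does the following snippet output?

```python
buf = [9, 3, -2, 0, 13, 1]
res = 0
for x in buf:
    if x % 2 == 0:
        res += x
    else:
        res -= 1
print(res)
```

x=9: not even, res = 0-1 = -1
x=3: not even, res = (-1)-1 = -2
x=-2: even, res = (-2)+(-2) = -4
x=0: even, res = (-4)+0 = -4
x=13: not even, res = (-4)-1 = -5
x=1: not even, res = (-5)-1 = -6

-6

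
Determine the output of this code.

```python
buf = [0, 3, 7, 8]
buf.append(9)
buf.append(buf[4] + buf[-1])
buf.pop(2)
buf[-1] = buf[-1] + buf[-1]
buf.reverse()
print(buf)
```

append 9 → [0, 3, 7, 8, 9]
append buf[4]+buf[-1] = 9+9 = 18 → [0, 3, 7, 8, 9, 18]
pop(2) removes 7 → [0, 3, 8, 9, 18]
buf[-1] = buf[-1]+buf[-1] = 18+18 = 36 → [0, 3, 8, 9, 36]
reverse → [36, 9, 8, 3, 0]

[36, 9, 8, 3, 0]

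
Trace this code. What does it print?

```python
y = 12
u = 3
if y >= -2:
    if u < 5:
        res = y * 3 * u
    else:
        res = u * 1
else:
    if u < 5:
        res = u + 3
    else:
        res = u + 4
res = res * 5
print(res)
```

y=12, u=3
y >= -2 is True; u < 5 is True
→ res = y * 3 * u = 108
res = 108*5 = 540

540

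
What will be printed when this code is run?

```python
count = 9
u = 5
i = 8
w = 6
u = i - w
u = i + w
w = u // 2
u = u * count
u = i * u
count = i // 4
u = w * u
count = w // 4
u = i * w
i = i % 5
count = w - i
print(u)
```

56

u = 8-6 = 2
u = 8+6 = 14
w = 14//2 = 7
u = 14*9 = 126
u = 8*126 = 1008
count = 8//4 = 2
u = 7*1008 = 7056
count = 7//4 = 1
u = 8*7 = 56
i = 8%5 = 3
count = 7-3 = 4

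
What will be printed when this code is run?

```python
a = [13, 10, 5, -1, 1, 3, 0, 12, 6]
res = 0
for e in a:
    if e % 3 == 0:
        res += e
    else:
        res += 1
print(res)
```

26

e=13: not %3==0, res = 0+1 = 1
e=10: not %3==0, res = 1+1 = 2
e=5: not %3==0, res = 2+1 = 3
e=-1: not %3==0, res = 3+1 = 4
e=1: not %3==0, res = 4+1 = 5
e=3: %3==0, res = 5+3 = 8
e=0: %3==0, res = 8+0 = 8
e=12: %3==0, res = 8+12 = 20
e=6: %3==0, res = 20+6 = 26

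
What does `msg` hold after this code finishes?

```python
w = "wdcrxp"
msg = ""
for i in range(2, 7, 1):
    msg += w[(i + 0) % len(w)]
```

'crxpw'

i=2: add w[2]='c' → 'c'
i=3: add w[3]='r' → 'cr'
i=4: add w[4]='x' → 'crx'
i=5: add w[5]='p' → 'crxp'
i=6: add w[0]='w' → 'crxpw'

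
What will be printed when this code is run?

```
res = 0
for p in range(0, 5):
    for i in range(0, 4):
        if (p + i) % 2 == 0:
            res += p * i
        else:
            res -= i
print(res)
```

p=0,i=0: even sum, res = 0+0 = 0
p=0,i=1: odd sum, res = 0-1 = -1
p=0,i=2: even sum, res = (-1)+0 = -1
p=0,i=3: odd sum, res = (-1)-3 = -4
p=1,i=0: odd sum, res = (-4)-0 = -4
p=1,i=1: even sum, res = (-4)+1 = -3
p=1,i=2: odd sum, res = (-3)-2 = -5
p=1,i=3: even sum, res = (-5)+3 = -2
p=2,i=0: even sum, res = (-2)+0 = -2
p=2,i=1: odd sum, res = (-2)-1 = -3
p=2,i=2: even sum, res = (-3)+4 = 1
p=2,i=3: odd sum, res = 1-3 = -2
p=3,i=0: odd sum, res = (-2)-0 = -2
p=3,i=1: even sum, res = (-2)+3 = 1
p=3,i=2: odd sum, res = 1-2 = -1
p=3,i=3: even sum, res = (-1)+9 = 8
p=4,i=0: even sum, res = 8+0 = 8
p=4,i=1: odd sum, res = 8-1 = 7
p=4,i=2: even sum, res = 7+8 = 15
p=4,i=3: odd sum, res = 15-3 = 12

12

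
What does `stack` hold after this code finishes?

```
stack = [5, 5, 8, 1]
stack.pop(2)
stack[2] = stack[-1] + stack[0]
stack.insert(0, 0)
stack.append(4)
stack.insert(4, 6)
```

[0, 5, 5, 6, 6, 4]

pop(2) removes 8 → [5, 5, 1]
stack[2] = stack[-1]+stack[0] = 1+5 = 6 → [5, 5, 6]
insert 0 at 0 → [0, 5, 5, 6]
append 4 → [0, 5, 5, 6, 4]
insert 6 at 4 → [0, 5, 5, 6, 6, 4]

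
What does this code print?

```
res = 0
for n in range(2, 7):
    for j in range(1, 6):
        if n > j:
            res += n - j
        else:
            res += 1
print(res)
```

n=2,j=1: 2>1, res = 0+1 = 1
n=2,j=2: not 2>2, res = 1+1 = 2
n=2,j=3: not 2>3, res = 2+1 = 3
n=2,j=4: not 2>4, res = 3+1 = 4
n=2,j=5: not 2>5, res = 4+1 = 5
n=3,j=1: 3>1, res = 5+2 = 7
n=3,j=2: 3>2, res = 7+1 = 8
n=3,j=3: not 3>3, res = 8+1 = 9
n=3,j=4: not 3>4, res = 9+1 = 10
n=3,j=5: not 3>5, res = 10+1 = 11
n=4,j=1: 4>1, res = 11+3 = 14
n=4,j=2: 4>2, res = 14+2 = 16
n=4,j=3: 4>3, res = 16+1 = 17
n=4,j=4: not 4>4, res = 17+1 = 18
n=4,j=5: not 4>5, res = 18+1 = 19
n=5,j=1: 5>1, res = 19+4 = 23
n=5,j=2: 5>2, res = 23+3 = 26
n=5,j=3: 5>3, res = 26+2 = 28
n=5,j=4: 5>4, res = 28+1 = 29
n=5,j=5: not 5>5, res = 29+1 = 30
n=6,j=1: 6>1, res = 30+5 = 35
n=6,j=2: 6>2, res = 35+4 = 39
n=6,j=3: 6>3, res = 39+3 = 42
n=6,j=4: 6>4, res = 42+2 = 44
n=6,j=5: 6>5, res = 44+1 = 45

45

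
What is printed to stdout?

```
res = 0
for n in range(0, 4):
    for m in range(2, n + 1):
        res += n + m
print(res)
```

15

n=2,m=2: res = 0+4 = 4
n=3,m=2: res = 4+5 = 9
n=3,m=3: res = 9+6 = 15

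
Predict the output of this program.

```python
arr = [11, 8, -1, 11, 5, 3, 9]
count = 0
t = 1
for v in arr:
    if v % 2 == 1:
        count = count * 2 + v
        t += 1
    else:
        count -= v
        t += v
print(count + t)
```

v=11: odd, count = 0*2+11 = 11; t=2
v=8: not odd, count = 11-8 = 3; t=10
v=-1: odd, count = 3*2+(-1) = 5; t=11
v=11: odd, count = 5*2+11 = 21; t=12
v=5: odd, count = 21*2+5 = 47; t=13
v=3: odd, count = 47*2+3 = 97; t=14
v=9: odd, count = 97*2+9 = 203; t=15
count+t = 203+15 = 218

218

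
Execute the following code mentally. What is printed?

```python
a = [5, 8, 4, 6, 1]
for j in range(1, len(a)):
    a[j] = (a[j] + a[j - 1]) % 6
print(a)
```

[5, 1, 5, 5, 0]

j=1: a[1] = (8+5)%6 = 1 → [5, 1, 4, 6, 1]
j=2: a[2] = (4+1)%6 = 5 → [5, 1, 5, 6, 1]
j=3: a[3] = (6+5)%6 = 5 → [5, 1, 5, 5, 1]
j=4: a[4] = (1+5)%6 = 0 → [5, 1, 5, 5, 0]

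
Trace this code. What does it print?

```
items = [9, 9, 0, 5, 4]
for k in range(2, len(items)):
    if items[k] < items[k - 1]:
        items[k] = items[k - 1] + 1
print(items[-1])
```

k=2: 0<9, items[2] = 9+1 = 10 → [9, 9, 10, 5, 4]
k=3: 5<10, items[3] = 10+1 = 11 → [9, 9, 10, 11, 4]
k=4: 4<11, items[4] = 11+1 = 12 → [9, 9, 10, 11, 12]

12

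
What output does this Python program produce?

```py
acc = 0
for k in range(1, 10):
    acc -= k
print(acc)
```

-45

k=1: acc = 0-1 = -1
k=2: acc = (-1)-2 = -3
k=3: acc = (-3)-3 = -6
k=4: acc = (-6)-4 = -10
k=5: acc = (-10)-5 = -15
k=6: acc = (-15)-6 = -21
k=7: acc = (-21)-7 = -28
k=8: acc = (-28)-8 = -36
k=9: acc = (-36)-9 = -45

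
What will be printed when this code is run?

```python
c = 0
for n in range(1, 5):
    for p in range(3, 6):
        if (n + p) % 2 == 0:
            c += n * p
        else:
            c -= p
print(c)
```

32

n=1,p=3: even sum, c = 0+3 = 3
n=1,p=4: odd sum, c = 3-4 = -1
n=1,p=5: even sum, c = (-1)+5 = 4
n=2,p=3: odd sum, c = 4-3 = 1
n=2,p=4: even sum, c = 1+8 = 9
n=2,p=5: odd sum, c = 9-5 = 4
n=3,p=3: even sum, c = 4+9 = 13
n=3,p=4: odd sum, c = 13-4 = 9
n=3,p=5: even sum, c = 9+15 = 24
n=4,p=3: odd sum, c = 24-3 = 21
n=4,p=4: even sum, c = 21+16 = 37
n=4,p=5: odd sum, c = 37-5 = 32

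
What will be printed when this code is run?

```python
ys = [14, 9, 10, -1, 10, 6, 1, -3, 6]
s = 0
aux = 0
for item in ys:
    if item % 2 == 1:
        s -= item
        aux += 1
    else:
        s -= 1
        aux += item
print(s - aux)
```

item=14: not odd, s = 0-1 = -1; aux=14
item=9: odd, s = (-1)-9 = -10; aux=15
item=10: not odd, s = (-10)-1 = -11; aux=25
item=-1: odd, s = (-11)-(-1) = -10; aux=26
item=10: not odd, s = (-10)-1 = -11; aux=36
item=6: not odd, s = (-11)-1 = -12; aux=42
item=1: odd, s = (-12)-1 = -13; aux=43
item=-3: odd, s = (-13)-(-3) = -10; aux=44
item=6: not odd, s = (-10)-1 = -11; aux=50
s-aux = (-11)-50 = -61

-61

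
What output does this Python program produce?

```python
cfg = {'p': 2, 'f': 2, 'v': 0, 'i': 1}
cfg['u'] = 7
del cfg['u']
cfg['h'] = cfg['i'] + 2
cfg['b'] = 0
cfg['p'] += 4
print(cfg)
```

{'p': 6, 'f': 2, 'v': 0, 'i': 1, 'h': 3, 'b': 0}

cfg['u'] = 7 → {'p': 2, 'f': 2, 'v': 0, 'i': 1, 'u': 7}
del 'u' → {'p': 2, 'f': 2, 'v': 0, 'i': 1}
cfg['h'] = cfg['i']+2 = 3 → {'p': 2, 'f': 2, 'v': 0, 'i': 1, 'h': 3}
cfg['b'] = 0 → {'p': 2, 'f': 2, 'v': 0, 'i': 1, 'h': 3, 'b': 0}
cfg['p'] = 2+4 = 6 → {'p': 6, 'f': 2, 'v': 0, 'i': 1, 'h': 3, 'b': 0}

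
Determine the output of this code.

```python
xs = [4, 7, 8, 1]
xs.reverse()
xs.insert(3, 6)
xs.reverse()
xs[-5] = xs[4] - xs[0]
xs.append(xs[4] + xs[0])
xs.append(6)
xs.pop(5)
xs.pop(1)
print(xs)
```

reverse → [1, 8, 7, 4]
insert 6 at 3 → [1, 8, 7, 6, 4]
reverse → [4, 6, 7, 8, 1]
xs[-5] = xs[4]-xs[0] = 1-4 = -3 → [-3, 6, 7, 8, 1]
append xs[4]+xs[0] = 1+(-3) = -2 → [-3, 6, 7, 8, 1, -2]
append 6 → [-3, 6, 7, 8, 1, -2, 6]
pop(5) removes -2 → [-3, 6, 7, 8, 1, 6]
pop(1) removes 6 → [-3, 7, 8, 1, 6]

[-3, 7, 8, 1, 6]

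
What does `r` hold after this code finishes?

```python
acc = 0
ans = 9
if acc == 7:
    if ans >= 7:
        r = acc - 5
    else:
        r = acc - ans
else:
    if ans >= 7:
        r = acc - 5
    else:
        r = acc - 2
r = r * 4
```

-20

acc=0, ans=9
acc == 7 is False; ans >= 7 is True
→ r = acc - 5 = -5
r = (-5)*4 = -20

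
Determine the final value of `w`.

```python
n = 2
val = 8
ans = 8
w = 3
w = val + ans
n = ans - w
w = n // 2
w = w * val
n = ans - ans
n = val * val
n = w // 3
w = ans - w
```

40

w = 8+8 = 16
n = 8-16 = -8
w = (-8)//2 = -4
w = (-4)*8 = -32
n = 8-8 = 0
n = 8*8 = 64
n = (-32)//3 = -11
w = 8-(-32) = 40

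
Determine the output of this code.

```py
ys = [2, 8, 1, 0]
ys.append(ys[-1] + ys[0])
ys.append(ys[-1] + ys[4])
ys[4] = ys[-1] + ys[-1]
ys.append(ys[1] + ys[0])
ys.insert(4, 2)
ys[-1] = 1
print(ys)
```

append ys[-1]+ys[0] = 0+2 = 2 → [2, 8, 1, 0, 2]
append ys[-1]+ys[4] = 2+2 = 4 → [2, 8, 1, 0, 2, 4]
ys[4] = ys[-1]+ys[-1] = 4+4 = 8 → [2, 8, 1, 0, 8, 4]
append ys[1]+ys[0] = 8+2 = 10 → [2, 8, 1, 0, 8, 4, 10]
insert 2 at 4 → [2, 8, 1, 0, 2, 8, 4, 10]
ys[-1] = 1 → [2, 8, 1, 0, 2, 8, 4, 1]

[2, 8, 1, 0, 2, 8, 4, 1]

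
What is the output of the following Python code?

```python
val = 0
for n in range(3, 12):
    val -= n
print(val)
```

-63

n=3: val = 0-3 = -3
n=4: val = (-3)-4 = -7
n=5: val = (-7)-5 = -12
n=6: val = (-12)-6 = -18
n=7: val = (-18)-7 = -25
n=8: val = (-25)-8 = -33
n=9: val = (-33)-9 = -42
n=10: val = (-42)-10 = -52
n=11: val = (-52)-11 = -63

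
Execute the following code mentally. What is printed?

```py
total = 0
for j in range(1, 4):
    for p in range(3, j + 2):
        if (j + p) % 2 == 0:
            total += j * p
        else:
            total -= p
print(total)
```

j=2,p=3: odd sum, total = 0-3 = -3
j=3,p=3: even sum, total = (-3)+9 = 6
j=3,p=4: odd sum, total = 6-4 = 2

2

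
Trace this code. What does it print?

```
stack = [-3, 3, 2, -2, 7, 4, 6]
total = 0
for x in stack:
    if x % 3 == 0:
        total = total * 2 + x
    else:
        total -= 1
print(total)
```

-8

x=-3: %3==0, total = 0*2+(-3) = -3
x=3: %3==0, total = (-3)*2+3 = -3
x=2: not %3==0, total = (-3)-1 = -4
x=-2: not %3==0, total = (-4)-1 = -5
x=7: not %3==0, total = (-5)-1 = -6
x=4: not %3==0, total = (-6)-1 = -7
x=6: %3==0, total = (-7)*2+6 = -8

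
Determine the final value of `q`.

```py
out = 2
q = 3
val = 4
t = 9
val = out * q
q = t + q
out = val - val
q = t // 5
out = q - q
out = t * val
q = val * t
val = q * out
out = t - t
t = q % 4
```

54

val = 2*3 = 6
q = 9+3 = 12
out = 6-6 = 0
q = 9//5 = 1
out = 1-1 = 0
out = 9*6 = 54
q = 6*9 = 54
val = 54*54 = 2916
out = 9-9 = 0
t = 54%4 = 2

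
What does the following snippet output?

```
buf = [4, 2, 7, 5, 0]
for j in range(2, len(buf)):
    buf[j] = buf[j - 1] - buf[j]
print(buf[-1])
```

-10

j=2: buf[2] = 2-7 = -5 → [4, 2, -5, 5, 0]
j=3: buf[3] = (-5)-5 = -10 → [4, 2, -5, -10, 0]
j=4: buf[4] = (-10)-0 = -10 → [4, 2, -5, -10, -10]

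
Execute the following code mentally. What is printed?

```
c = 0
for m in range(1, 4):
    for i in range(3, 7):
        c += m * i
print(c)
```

m=1,i=3: c = 0+3 = 3
m=1,i=4: c = 3+4 = 7
m=1,i=5: c = 7+5 = 12
m=1,i=6: c = 12+6 = 18
m=2,i=3: c = 18+6 = 24
m=2,i=4: c = 24+8 = 32
m=2,i=5: c = 32+10 = 42
m=2,i=6: c = 42+12 = 54
m=3,i=3: c = 54+9 = 63
m=3,i=4: c = 63+12 = 75
m=3,i=5: c = 75+15 = 90
m=3,i=6: c = 90+18 = 108

108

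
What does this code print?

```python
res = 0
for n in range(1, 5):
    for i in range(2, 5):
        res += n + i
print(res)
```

n=1,i=2: res = 0+3 = 3
n=1,i=3: res = 3+4 = 7
n=1,i=4: res = 7+5 = 12
n=2,i=2: res = 12+4 = 16
n=2,i=3: res = 16+5 = 21
n=2,i=4: res = 21+6 = 27
n=3,i=2: res = 27+5 = 32
n=3,i=3: res = 32+6 = 38
n=3,i=4: res = 38+7 = 45
n=4,i=2: res = 45+6 = 51
n=4,i=3: res = 51+7 = 58
n=4,i=4: res = 58+8 = 66

66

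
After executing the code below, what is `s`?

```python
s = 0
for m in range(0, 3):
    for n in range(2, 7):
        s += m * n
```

m=0,n=2: s = 0+0 = 0
m=0,n=3: s = 0+0 = 0
m=0,n=4: s = 0+0 = 0
m=0,n=5: s = 0+0 = 0
m=0,n=6: s = 0+0 = 0
m=1,n=2: s = 0+2 = 2
m=1,n=3: s = 2+3 = 5
m=1,n=4: s = 5+4 = 9
m=1,n=5: s = 9+5 = 14
m=1,n=6: s = 14+6 = 20
m=2,n=2: s = 20+4 = 24
m=2,n=3: s = 24+6 = 30
m=2,n=4: s = 30+8 = 38
m=2,n=5: s = 38+10 = 48
m=2,n=6: s = 48+12 = 60

60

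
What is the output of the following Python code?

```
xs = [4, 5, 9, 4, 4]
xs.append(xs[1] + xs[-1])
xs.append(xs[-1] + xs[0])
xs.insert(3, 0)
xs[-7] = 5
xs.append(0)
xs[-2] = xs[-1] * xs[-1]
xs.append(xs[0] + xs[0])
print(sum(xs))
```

43

append xs[1]+xs[-1] = 5+4 = 9 → [4, 5, 9, 4, 4, 9]
append xs[-1]+xs[0] = 9+4 = 13 → [4, 5, 9, 4, 4, 9, 13]
insert 0 at 3 → [4, 5, 9, 0, 4, 4, 9, 13]
xs[-7] = 5 → [4, 5, 9, 0, 4, 4, 9, 13]
append 0 → [4, 5, 9, 0, 4, 4, 9, 13, 0]
xs[-2] = xs[-1]*xs[-1] = 0*0 = 0 → [4, 5, 9, 0, 4, 4, 9, 0, 0]
append xs[0]+xs[0] = 4+4 = 8 → [4, 5, 9, 0, 4, 4, 9, 0, 0, 8]
sum = 43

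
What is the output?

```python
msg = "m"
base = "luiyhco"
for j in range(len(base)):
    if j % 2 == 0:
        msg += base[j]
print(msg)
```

j=0: add 'l' → 'ml'
j=1: skip
j=2: add 'i' → 'mli'
j=3: skip
j=4: add 'h' → 'mlih'
j=5: skip
j=6: add 'o' → 'mliho'

mliho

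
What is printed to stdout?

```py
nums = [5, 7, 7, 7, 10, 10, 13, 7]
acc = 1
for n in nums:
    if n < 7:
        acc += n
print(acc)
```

n=5: <7, acc = 1+5 = 6
n=7: not <7
n=7: not <7
n=7: not <7
n=10: not <7
n=10: not <7
n=13: not <7
n=7: not <7

6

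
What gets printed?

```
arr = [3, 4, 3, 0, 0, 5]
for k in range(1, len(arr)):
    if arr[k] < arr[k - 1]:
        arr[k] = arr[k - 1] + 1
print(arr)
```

[3, 4, 5, 6, 7, 8]

k=1: 4>=3, unchanged → [3, 4, 3, 0, 0, 5]
k=2: 3<4, arr[2] = 4+1 = 5 → [3, 4, 5, 0, 0, 5]
k=3: 0<5, arr[3] = 5+1 = 6 → [3, 4, 5, 6, 0, 5]
k=4: 0<6, arr[4] = 6+1 = 7 → [3, 4, 5, 6, 7, 5]
k=5: 5<7, arr[5] = 7+1 = 8 → [3, 4, 5, 6, 7, 8]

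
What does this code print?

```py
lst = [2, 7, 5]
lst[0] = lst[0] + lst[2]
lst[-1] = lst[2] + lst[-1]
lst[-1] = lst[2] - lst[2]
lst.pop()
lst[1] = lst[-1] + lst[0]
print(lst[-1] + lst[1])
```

lst[0] = lst[0]+lst[2] = 2+5 = 7 → [7, 7, 5]
lst[-1] = lst[2]+lst[-1] = 5+5 = 10 → [7, 7, 10]
lst[-1] = lst[2]-lst[2] = 10-10 = 0 → [7, 7, 0]
pop() removes 0 → [7, 7]
lst[1] = lst[-1]+lst[0] = 7+7 = 14 → [7, 14]
lst[-1]+lst[1] = 14+14 = 28

28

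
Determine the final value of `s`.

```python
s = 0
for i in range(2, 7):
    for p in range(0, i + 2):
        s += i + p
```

210

i=2,p=0: s = 0+2 = 2
i=2,p=1: s = 2+3 = 5
i=2,p=2: s = 5+4 = 9
i=2,p=3: s = 9+5 = 14
i=3,p=0: s = 14+3 = 17
i=3,p=1: s = 17+4 = 21
i=3,p=2: s = 21+5 = 26
i=3,p=3: s = 26+6 = 32
i=3,p=4: s = 32+7 = 39
i=4,p=0: s = 39+4 = 43
i=4,p=1: s = 43+5 = 48
i=4,p=2: s = 48+6 = 54
i=4,p=3: s = 54+7 = 61
i=4,p=4: s = 61+8 = 69
i=4,p=5: s = 69+9 = 78
i=5,p=0: s = 78+5 = 83
i=5,p=1: s = 83+6 = 89
i=5,p=2: s = 89+7 = 96
i=5,p=3: s = 96+8 = 104
i=5,p=4: s = 104+9 = 113
i=5,p=5: s = 113+10 = 123
i=5,p=6: s = 123+11 = 134
i=6,p=0: s = 134+6 = 140
i=6,p=1: s = 140+7 = 147
i=6,p=2: s = 147+8 = 155
i=6,p=3: s = 155+9 = 164
i=6,p=4: s = 164+10 = 174
i=6,p=5: s = 174+11 = 185
i=6,p=6: s = 185+12 = 197
i=6,p=7: s = 197+13 = 210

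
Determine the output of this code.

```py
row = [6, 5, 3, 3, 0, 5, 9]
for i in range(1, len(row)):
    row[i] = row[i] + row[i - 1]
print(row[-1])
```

i=1: row[1] = 5+6 = 11 → [6, 11, 3, 3, 0, 5, 9]
i=2: row[2] = 3+11 = 14 → [6, 11, 14, 3, 0, 5, 9]
i=3: row[3] = 3+14 = 17 → [6, 11, 14, 17, 0, 5, 9]
i=4: row[4] = 0+17 = 17 → [6, 11, 14, 17, 17, 5, 9]
i=5: row[5] = 5+17 = 22 → [6, 11, 14, 17, 17, 22, 9]
i=6: row[6] = 9+22 = 31 → [6, 11, 14, 17, 17, 22, 31]

31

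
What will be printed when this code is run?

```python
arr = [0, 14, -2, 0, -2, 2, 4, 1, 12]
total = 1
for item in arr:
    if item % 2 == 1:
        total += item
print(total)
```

2

item=0: not odd
item=14: not odd
item=-2: not odd
item=0: not odd
item=-2: not odd
item=2: not odd
item=4: not odd
item=1: odd, total = 1+1 = 2
item=12: not odd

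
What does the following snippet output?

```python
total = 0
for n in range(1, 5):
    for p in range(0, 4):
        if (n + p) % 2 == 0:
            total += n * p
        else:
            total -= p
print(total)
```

16

n=1,p=0: odd sum, total = 0-0 = 0
n=1,p=1: even sum, total = 0+1 = 1
n=1,p=2: odd sum, total = 1-2 = -1
n=1,p=3: even sum, total = (-1)+3 = 2
n=2,p=0: even sum, total = 2+0 = 2
n=2,p=1: odd sum, total = 2-1 = 1
n=2,p=2: even sum, total = 1+4 = 5
n=2,p=3: odd sum, total = 5-3 = 2
n=3,p=0: odd sum, total = 2-0 = 2
n=3,p=1: even sum, total = 2+3 = 5
n=3,p=2: odd sum, total = 5-2 = 3
n=3,p=3: even sum, total = 3+9 = 12
n=4,p=0: even sum, total = 12+0 = 12
n=4,p=1: odd sum, total = 12-1 = 11
n=4,p=2: even sum, total = 11+8 = 19
n=4,p=3: odd sum, total = 19-3 = 16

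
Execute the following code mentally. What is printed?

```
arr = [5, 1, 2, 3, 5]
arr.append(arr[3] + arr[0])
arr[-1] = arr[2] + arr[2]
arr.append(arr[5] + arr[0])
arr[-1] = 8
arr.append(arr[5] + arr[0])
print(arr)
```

append arr[3]+arr[0] = 3+5 = 8 → [5, 1, 2, 3, 5, 8]
arr[-1] = arr[2]+arr[2] = 2+2 = 4 → [5, 1, 2, 3, 5, 4]
append arr[5]+arr[0] = 4+5 = 9 → [5, 1, 2, 3, 5, 4, 9]
arr[-1] = 8 → [5, 1, 2, 3, 5, 4, 8]
append arr[5]+arr[0] = 4+5 = 9 → [5, 1, 2, 3, 5, 4, 8, 9]

[5, 1, 2, 3, 5, 4, 8, 9]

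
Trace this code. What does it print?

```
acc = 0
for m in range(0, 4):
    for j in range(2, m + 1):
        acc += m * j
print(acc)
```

19

m=2,j=2: acc = 0+4 = 4
m=3,j=2: acc = 4+6 = 10
m=3,j=3: acc = 10+9 = 19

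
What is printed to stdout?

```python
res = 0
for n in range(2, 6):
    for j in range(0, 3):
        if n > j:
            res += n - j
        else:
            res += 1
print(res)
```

31

n=2,j=0: 2>0, res = 0+2 = 2
n=2,j=1: 2>1, res = 2+1 = 3
n=2,j=2: not 2>2, res = 3+1 = 4
n=3,j=0: 3>0, res = 4+3 = 7
n=3,j=1: 3>1, res = 7+2 = 9
n=3,j=2: 3>2, res = 9+1 = 10
n=4,j=0: 4>0, res = 10+4 = 14
n=4,j=1: 4>1, res = 14+3 = 17
n=4,j=2: 4>2, res = 17+2 = 19
n=5,j=0: 5>0, res = 19+5 = 24
n=5,j=1: 5>1, res = 24+4 = 28
n=5,j=2: 5>2, res = 28+3 = 31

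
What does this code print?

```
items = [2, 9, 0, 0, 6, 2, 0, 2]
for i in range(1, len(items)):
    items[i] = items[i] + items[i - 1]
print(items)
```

i=1: items[1] = 9+2 = 11 → [2, 11, 0, 0, 6, 2, 0, 2]
i=2: items[2] = 0+11 = 11 → [2, 11, 11, 0, 6, 2, 0, 2]
i=3: items[3] = 0+11 = 11 → [2, 11, 11, 11, 6, 2, 0, 2]
i=4: items[4] = 6+11 = 17 → [2, 11, 11, 11, 17, 2, 0, 2]
i=5: items[5] = 2+17 = 19 → [2, 11, 11, 11, 17, 19, 0, 2]
i=6: items[6] = 0+19 = 19 → [2, 11, 11, 11, 17, 19, 19, 2]
i=7: items[7] = 2+19 = 21 → [2, 11, 11, 11, 17, 19, 19, 21]

[2, 11, 11, 11, 17, 19, 19, 21]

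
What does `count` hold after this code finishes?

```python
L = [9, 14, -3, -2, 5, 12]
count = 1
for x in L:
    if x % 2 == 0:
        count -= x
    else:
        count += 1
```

-20

x=9: not even, count = 1+1 = 2
x=14: even, count = 2-14 = -12
x=-3: not even, count = (-12)+1 = -11
x=-2: even, count = (-11)-(-2) = -9
x=5: not even, count = (-9)+1 = -8
x=12: even, count = (-8)-12 = -20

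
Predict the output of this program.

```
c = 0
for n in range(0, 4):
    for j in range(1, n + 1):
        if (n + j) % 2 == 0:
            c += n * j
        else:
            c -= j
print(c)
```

14

n=1,j=1: even sum, c = 0+1 = 1
n=2,j=1: odd sum, c = 1-1 = 0
n=2,j=2: even sum, c = 0+4 = 4
n=3,j=1: even sum, c = 4+3 = 7
n=3,j=2: odd sum, c = 7-2 = 5
n=3,j=3: even sum, c = 5+9 = 14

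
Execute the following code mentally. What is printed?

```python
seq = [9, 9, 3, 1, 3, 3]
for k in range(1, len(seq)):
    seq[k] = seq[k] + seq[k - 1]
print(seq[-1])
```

k=1: seq[1] = 9+9 = 18 → [9, 18, 3, 1, 3, 3]
k=2: seq[2] = 3+18 = 21 → [9, 18, 21, 1, 3, 3]
k=3: seq[3] = 1+21 = 22 → [9, 18, 21, 22, 3, 3]
k=4: seq[4] = 3+22 = 25 → [9, 18, 21, 22, 25, 3]
k=5: seq[5] = 3+25 = 28 → [9, 18, 21, 22, 25, 28]

28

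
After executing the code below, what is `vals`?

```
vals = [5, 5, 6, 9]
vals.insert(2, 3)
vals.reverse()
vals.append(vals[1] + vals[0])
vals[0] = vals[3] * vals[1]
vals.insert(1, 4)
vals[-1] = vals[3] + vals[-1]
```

[30, 4, 6, 3, 5, 5, 18]

insert 3 at 2 → [5, 5, 3, 6, 9]
reverse → [9, 6, 3, 5, 5]
append vals[1]+vals[0] = 6+9 = 15 → [9, 6, 3, 5, 5, 15]
vals[0] = vals[3]*vals[1] = 5*6 = 30 → [30, 6, 3, 5, 5, 15]
insert 4 at 1 → [30, 4, 6, 3, 5, 5, 15]
vals[-1] = vals[3]+vals[-1] = 3+15 = 18 → [30, 4, 6, 3, 5, 5, 18]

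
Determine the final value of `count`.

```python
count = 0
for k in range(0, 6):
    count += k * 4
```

k=0: count = 0+0*4 = 0
k=1: count = 0+1*4 = 4
k=2: count = 4+2*4 = 12
k=3: count = 12+3*4 = 24
k=4: count = 24+4*4 = 40
k=5: count = 40+5*4 = 60

60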